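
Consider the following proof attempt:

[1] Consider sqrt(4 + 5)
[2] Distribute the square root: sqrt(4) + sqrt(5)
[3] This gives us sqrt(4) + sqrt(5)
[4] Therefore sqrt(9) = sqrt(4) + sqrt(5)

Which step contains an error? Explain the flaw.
Step 2: Distribute the square root: sqrt(4) + sqrt(5)

Step 2 incorrectly 'distributes' the square root over addition. The square root function does not distribute: sqrt(a + b) ≠ sqrt(a) + sqrt(b). In fact, sqrt(4 + 5) = sqrt(9) ≈ 3.0000, while sqrt(4) + sqrt(5) ≈ 4.2361.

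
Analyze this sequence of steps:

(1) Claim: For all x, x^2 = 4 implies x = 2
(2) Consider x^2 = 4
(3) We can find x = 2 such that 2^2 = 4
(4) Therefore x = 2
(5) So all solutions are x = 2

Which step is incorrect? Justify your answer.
Step 4: Therefore x = 2

Step 4 incorrectly concludes that x = 2 is the only solution. The proof shows that x = 2 is A solution (existence), but does not show it is the ONLY solution (uniqueness). In fact, x = -2 is also a solution since (-2)^2 = 4. Finding one solution doesn't prove there are no others.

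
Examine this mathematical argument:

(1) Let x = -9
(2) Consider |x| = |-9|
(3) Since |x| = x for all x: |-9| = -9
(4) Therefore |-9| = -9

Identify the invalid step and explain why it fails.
Step 3: Since |x| = x for all x: |-9| = -9

Step 3 incorrectly states that |x| = x for all x. The correct definition is |x| = x when x >= 0, and |x| = -x when x < 0. Since -9 < 0, we have |-9| = -(-9) = 9, not -9.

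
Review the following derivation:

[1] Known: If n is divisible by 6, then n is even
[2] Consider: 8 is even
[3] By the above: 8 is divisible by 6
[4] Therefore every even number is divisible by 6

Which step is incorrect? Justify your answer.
Step 3: By the above: 8 is divisible by 6

Step 3 commits the fallacy of affirming the consequent. The known fact 'divisible by 6 → even' does NOT imply 'even → divisible by 6'. That would be the converse, which is false. For example, 8 is even but 8 ÷ 6 = 1.33, which is not an integer.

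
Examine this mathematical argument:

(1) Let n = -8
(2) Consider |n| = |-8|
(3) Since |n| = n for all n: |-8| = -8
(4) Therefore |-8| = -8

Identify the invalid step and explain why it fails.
Step 3: Since |n| = n for all n: |-8| = -8

Step 3 incorrectly states that |n| = n for all n. The correct definition is |n| = n when n >= 0, and |n| = -n when n < 0. Since -8 < 0, we have |-8| = -(-8) = 8, not -8.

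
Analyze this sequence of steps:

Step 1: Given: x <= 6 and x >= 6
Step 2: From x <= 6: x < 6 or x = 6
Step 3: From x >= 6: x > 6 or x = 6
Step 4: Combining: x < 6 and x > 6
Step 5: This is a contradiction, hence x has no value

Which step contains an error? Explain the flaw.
Step 4: Combining: x < 6 and x > 6

Step 4 incorrectly combines the conditions. From x <= 6 and x >= 6, the intersection is x = 6. The error treats the 'or' cases as 'and' requirements. The correct conclusion is that x = 6 is the unique solution, not that no solution exists.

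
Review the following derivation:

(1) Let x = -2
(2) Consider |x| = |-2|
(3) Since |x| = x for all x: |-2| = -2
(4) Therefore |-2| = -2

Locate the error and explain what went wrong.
Step 3: Since |x| = x for all x: |-2| = -2

Step 3 incorrectly states that |x| = x for all x. The correct definition is |x| = x when x >= 0, and |x| = -x when x < 0. Since -2 < 0, we have |-2| = -(-2) = 2, not -2.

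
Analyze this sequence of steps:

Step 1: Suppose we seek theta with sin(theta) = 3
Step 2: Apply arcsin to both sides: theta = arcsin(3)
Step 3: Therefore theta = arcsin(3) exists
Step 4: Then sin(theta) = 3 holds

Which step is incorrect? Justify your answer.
Step 2: Apply arcsin to both sides: theta = arcsin(3)

Step 2 applies arcsin to 3. However, arcsin(x) is only defined for x in [-1, 1] because sin(theta) can only produce values in that range. Since |3| > 1, arcsin(3) is undefined. There is no angle whose sine equals 3.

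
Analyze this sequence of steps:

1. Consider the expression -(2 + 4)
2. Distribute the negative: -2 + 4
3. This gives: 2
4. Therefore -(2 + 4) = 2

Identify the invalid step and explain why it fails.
Step 2: Distribute the negative: -2 + 4

Step 2 incorrectly distributes the negative sign. The correct distribution is -(2 + 4) = -2 - 4 = -6. The negative must be applied to both terms, not just the first. The error treats -(2 + 4) as -2 + 4, which equals 2 instead of -6.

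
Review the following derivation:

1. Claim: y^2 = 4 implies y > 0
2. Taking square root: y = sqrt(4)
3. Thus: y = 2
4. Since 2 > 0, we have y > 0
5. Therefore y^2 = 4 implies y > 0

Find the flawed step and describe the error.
Step 2: Taking square root: y = sqrt(4)

Step 2 takes the square root and assumes the positive root only. The equation y^2 = 4 actually has two solutions: y = 2 and y = -2. The proof silently assumes y > 0 without justification, then uses this assumption to conclude y > 0, which is circular. The counterexample y = -2 shows the claim is false.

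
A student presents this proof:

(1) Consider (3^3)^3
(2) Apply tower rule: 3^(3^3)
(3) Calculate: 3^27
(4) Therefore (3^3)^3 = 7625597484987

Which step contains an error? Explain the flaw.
Step 2: Apply tower rule: 3^(3^3)

Step 2 incorrectly states that (a^b)^c = a^(b^c). The correct rule is (a^b)^c = a^(b×c). The actual value is (3^3)^3 = 3^9 = 19683, not 3^27 = 7625597484987.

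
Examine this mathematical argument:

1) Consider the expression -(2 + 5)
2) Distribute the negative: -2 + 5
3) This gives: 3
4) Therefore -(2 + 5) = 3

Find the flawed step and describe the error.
Step 2: Distribute the negative: -2 + 5

Step 2 incorrectly distributes the negative sign. The correct distribution is -(2 + 5) = -2 - 5 = -7. The negative must be applied to both terms, not just the first. The error treats -(2 + 5) as -2 + 5, which equals 3 instead of -7.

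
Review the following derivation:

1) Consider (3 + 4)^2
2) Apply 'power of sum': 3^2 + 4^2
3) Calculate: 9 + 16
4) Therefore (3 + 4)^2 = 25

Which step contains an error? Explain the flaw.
Step 2: Apply 'power of sum': 3^2 + 4^2

Step 2 incorrectly applies a non-existent rule '(a+b)^n = a^n + b^n'. This is false in general. The correct expansion uses the binomial theorem. The actual value is (3 + 4)^2 = 7^2 = 49, not 25.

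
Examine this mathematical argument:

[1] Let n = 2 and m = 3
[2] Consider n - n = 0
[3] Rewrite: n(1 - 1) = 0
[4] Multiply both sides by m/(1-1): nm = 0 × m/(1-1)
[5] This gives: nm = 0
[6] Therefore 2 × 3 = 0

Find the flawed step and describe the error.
Step 4: Multiply both sides by m/(1-1): nm = 0 × m/(1-1)

Step 4 multiplies both sides by m/(1-1). However, 1-1 = 0, so this is multiplication by m/0, which is undefined. We cannot multiply by an undefined expression.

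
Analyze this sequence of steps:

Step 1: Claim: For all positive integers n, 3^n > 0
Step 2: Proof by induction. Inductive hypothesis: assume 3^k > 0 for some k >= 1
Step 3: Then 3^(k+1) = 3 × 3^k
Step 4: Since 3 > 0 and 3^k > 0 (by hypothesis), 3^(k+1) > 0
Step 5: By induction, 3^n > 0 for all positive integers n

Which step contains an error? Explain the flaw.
Step 5: By induction, 3^n > 0 for all positive integers n

Step 5 concludes the proof by induction, but no base case was ever established. A valid induction proof requires: (1) a base case proving 3^1 > 0, and (2) an inductive step showing IF 3^k > 0 THEN 3^(k+1) > 0. Steps 2-4 correctly establish the inductive step, but without the base case the conclusion in step 5 does not follow.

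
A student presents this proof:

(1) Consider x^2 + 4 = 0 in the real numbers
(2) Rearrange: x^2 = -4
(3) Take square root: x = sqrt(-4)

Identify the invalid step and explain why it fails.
Step 3: Take square root: x = sqrt(-4)

Step 3 takes the square root of -4, which is negative. In the real number system, the square root of a negative number is undefined. The equation x^2 + 4 = 0 has no real solutions. Square roots of negative numbers only exist in the complex numbers.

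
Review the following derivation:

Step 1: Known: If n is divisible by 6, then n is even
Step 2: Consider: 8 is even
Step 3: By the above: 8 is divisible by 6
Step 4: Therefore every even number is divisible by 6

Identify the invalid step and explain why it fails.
Step 3: By the above: 8 is divisible by 6

Step 3 commits the fallacy of affirming the consequent. The known fact 'divisible by 6 → even' does NOT imply 'even → divisible by 6'. That would be the converse, which is false. For example, 8 is even but 8 ÷ 6 = 1.33, which is not an integer.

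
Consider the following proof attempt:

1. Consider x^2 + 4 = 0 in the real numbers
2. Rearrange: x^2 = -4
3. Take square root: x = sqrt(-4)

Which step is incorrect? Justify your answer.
Step 3: Take square root: x = sqrt(-4)

Step 3 takes the square root of -4, which is negative. In the real number system, the square root of a negative number is undefined. The equation x^2 + 4 = 0 has no real solutions. Square roots of negative numbers only exist in the complex numbers.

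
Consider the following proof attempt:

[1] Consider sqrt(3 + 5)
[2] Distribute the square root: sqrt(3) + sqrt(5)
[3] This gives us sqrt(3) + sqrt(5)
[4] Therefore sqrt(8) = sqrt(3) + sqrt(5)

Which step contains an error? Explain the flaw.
Step 2: Distribute the square root: sqrt(3) + sqrt(5)

Step 2 incorrectly 'distributes' the square root over addition. The square root function does not distribute: sqrt(a + b) ≠ sqrt(a) + sqrt(b). In fact, sqrt(3 + 5) = sqrt(8) ≈ 2.8284, while sqrt(3) + sqrt(5) ≈ 3.9681.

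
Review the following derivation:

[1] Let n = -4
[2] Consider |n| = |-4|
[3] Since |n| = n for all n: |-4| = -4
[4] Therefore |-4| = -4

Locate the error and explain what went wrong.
Step 3: Since |n| = n for all n: |-4| = -4

Step 3 incorrectly states that |n| = n for all n. The correct definition is |n| = n when n >= 0, and |n| = -n when n < 0. Since -4 < 0, we have |-4| = -(-4) = 4, not -4.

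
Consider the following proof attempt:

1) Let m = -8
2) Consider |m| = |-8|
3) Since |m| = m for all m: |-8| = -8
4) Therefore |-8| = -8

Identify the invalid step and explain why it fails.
Step 3: Since |m| = m for all m: |-8| = -8

Step 3 incorrectly states that |m| = m for all m. The correct definition is |m| = m when m >= 0, and |m| = -m when m < 0. Since -8 < 0, we have |-8| = -(-8) = 8, not -8.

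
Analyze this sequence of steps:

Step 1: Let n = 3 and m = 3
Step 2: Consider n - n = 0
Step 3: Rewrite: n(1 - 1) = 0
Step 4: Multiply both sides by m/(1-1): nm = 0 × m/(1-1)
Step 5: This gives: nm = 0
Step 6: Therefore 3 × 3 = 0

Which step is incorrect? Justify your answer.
Step 4: Multiply both sides by m/(1-1): nm = 0 × m/(1-1)

Step 4 multiplies both sides by m/(1-1). However, 1-1 = 0, so this is multiplication by m/0, which is undefined. We cannot multiply by an undefined expression.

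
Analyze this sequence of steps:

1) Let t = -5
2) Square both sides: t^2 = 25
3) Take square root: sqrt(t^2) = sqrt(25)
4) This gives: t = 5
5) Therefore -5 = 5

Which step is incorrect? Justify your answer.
Step 4: This gives: t = 5

Step 4 incorrectly states that sqrt(t^2) = t. The correct identity is sqrt(t^2) = |t|. Since t = -5 < 0, we have sqrt(t^2) = |-5| = 5, not t = -5.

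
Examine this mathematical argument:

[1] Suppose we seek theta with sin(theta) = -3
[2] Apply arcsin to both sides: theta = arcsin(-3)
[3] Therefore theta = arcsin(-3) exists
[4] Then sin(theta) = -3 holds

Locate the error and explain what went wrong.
Step 2: Apply arcsin to both sides: theta = arcsin(-3)

Step 2 applies arcsin to -3. However, arcsin(x) is only defined for x in [-1, 1] because sin(theta) can only produce values in that range. Since |-3| > 1, arcsin(-3) is undefined. There is no angle whose sine equals -3.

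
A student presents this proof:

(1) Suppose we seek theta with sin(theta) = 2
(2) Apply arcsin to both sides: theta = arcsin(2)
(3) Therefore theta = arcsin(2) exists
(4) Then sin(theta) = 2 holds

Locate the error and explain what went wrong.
Step 2: Apply arcsin to both sides: theta = arcsin(2)

Step 2 applies arcsin to 2. However, arcsin(x) is only defined for x in [-1, 1] because sin(theta) can only produce values in that range. Since |2| > 1, arcsin(2) is undefined. There is no angle whose sine equals 2.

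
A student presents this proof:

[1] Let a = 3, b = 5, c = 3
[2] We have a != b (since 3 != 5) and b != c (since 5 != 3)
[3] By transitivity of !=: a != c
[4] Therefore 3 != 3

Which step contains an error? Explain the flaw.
Step 3: By transitivity of !=: a != c

Step 3 incorrectly applies transitivity to the '!=' relation. Transitivity states: if a R b and b R c, then a R c. However, '!=' is not transitive. Counterexample: 3 != 5 and 5 != 3, but 3 = 3 (both equal 3). Transitivity holds for relations like <, <=, =, but not for !=.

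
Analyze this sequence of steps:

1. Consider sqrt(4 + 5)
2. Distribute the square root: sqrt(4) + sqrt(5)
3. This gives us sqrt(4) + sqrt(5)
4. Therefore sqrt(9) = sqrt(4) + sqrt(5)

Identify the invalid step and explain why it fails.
Step 2: Distribute the square root: sqrt(4) + sqrt(5)

Step 2 incorrectly 'distributes' the square root over addition. The square root function does not distribute: sqrt(a + b) ≠ sqrt(a) + sqrt(b). In fact, sqrt(4 + 5) = sqrt(9) ≈ 3.0000, while sqrt(4) + sqrt(5) ≈ 4.2361.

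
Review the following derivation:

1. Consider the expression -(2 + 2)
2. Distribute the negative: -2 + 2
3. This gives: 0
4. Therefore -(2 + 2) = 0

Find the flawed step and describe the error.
Step 2: Distribute the negative: -2 + 2

Step 2 incorrectly distributes the negative sign. The correct distribution is -(2 + 2) = -2 - 2 = -4. The negative must be applied to both terms, not just the first. The error treats -(2 + 2) as -2 + 2, which equals 0 instead of -4.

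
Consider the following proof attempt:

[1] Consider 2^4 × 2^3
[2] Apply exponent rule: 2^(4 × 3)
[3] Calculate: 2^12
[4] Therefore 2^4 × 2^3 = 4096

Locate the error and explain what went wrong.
Step 2: Apply exponent rule: 2^(4 × 3)

Step 2 incorrectly states that a^b × a^c = a^(b×c). The correct rule is a^b × a^c = a^(b+c). The actual value is 2^4 × 2^3 = 2^7 = 128, not 2^12 = 4096.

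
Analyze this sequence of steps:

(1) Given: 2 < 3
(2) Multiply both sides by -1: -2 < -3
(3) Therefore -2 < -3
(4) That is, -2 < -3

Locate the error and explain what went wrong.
Step 2: Multiply both sides by -1: -2 < -3

Step 2 multiplies both sides by -1 but fails to reverse the inequality sign. When multiplying (or dividing) an inequality by a negative number, the direction must be reversed. Since 2 < 3, we should get -2 > -3, i.e., -2 > -3.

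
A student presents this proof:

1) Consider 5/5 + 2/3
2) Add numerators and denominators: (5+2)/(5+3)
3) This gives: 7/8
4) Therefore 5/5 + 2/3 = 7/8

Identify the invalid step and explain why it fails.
Step 2: Add numerators and denominators: (5+2)/(5+3)

Step 2 incorrectly adds fractions by separately adding numerators and denominators. This is wrong. The correct method requires a common denominator: 5/5 + 2/3 = (5×3 + 2×5)/(5×3) = 25/15 = 5/3. The method used gives 7/8, which is different.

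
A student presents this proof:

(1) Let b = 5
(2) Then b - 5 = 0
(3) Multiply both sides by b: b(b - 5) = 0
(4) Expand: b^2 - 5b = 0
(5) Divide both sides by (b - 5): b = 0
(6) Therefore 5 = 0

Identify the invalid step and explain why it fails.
Step 5: Divide both sides by (b - 5): b = 0

Step 5 divides both sides by (b - 5). However, since b = 5, we have (b - 5) = 0. Division by zero is undefined, making this step invalid.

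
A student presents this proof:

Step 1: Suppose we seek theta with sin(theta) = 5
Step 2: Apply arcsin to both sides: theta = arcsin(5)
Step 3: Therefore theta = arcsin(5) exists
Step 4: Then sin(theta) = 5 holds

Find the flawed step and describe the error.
Step 2: Apply arcsin to both sides: theta = arcsin(5)

Step 2 applies arcsin to 5. However, arcsin(x) is only defined for x in [-1, 1] because sin(theta) can only produce values in that range. Since |5| > 1, arcsin(5) is undefined. There is no angle whose sine equals 5.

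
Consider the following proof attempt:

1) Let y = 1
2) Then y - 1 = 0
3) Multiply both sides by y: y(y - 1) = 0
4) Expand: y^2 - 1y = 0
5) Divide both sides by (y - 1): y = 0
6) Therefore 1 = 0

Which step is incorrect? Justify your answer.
Step 5: Divide both sides by (y - 1): y = 0

Step 5 divides both sides by (y - 1). However, since y = 1, we have (y - 1) = 0. Division by zero is undefined, making this step invalid.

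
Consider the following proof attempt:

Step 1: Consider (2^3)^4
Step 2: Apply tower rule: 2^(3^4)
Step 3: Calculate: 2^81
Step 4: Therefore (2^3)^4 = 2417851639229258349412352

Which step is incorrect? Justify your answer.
Step 2: Apply tower rule: 2^(3^4)

Step 2 incorrectly states that (a^b)^c = a^(b^c). The correct rule is (a^b)^c = a^(b×c). The actual value is (2^3)^4 = 2^12 = 4096, not 2^81 = 2417851639229258349412352.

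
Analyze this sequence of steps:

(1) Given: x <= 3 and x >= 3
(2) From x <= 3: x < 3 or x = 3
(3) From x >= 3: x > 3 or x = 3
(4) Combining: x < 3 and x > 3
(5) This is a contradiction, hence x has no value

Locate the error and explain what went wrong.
Step 4: Combining: x < 3 and x > 3

Step 4 incorrectly combines the conditions. From x <= 3 and x >= 3, the intersection is x = 3. The error treats the 'or' cases as 'and' requirements. The correct conclusion is that x = 3 is the unique solution, not that no solution exists.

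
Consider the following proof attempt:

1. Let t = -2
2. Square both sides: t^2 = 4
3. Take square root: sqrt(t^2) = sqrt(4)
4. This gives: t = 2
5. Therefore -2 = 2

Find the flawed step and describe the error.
Step 4: This gives: t = 2

Step 4 incorrectly states that sqrt(t^2) = t. The correct identity is sqrt(t^2) = |t|. Since t = -2 < 0, we have sqrt(t^2) = |-2| = 2, not t = -2.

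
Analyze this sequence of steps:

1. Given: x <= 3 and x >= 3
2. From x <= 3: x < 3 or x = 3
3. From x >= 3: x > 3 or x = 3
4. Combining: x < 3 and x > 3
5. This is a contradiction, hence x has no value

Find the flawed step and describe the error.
Step 4: Combining: x < 3 and x > 3

Step 4 incorrectly combines the conditions. From x <= 3 and x >= 3, the intersection is x = 3. The error treats the 'or' cases as 'and' requirements. The correct conclusion is that x = 3 is the unique solution, not that no solution exists.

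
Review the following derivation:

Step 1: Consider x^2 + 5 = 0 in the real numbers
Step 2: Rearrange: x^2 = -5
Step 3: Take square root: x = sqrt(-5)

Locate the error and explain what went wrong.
Step 3: Take square root: x = sqrt(-5)

Step 3 takes the square root of -5, which is negative. In the real number system, the square root of a negative number is undefined. The equation x^2 + 5 = 0 has no real solutions. Square roots of negative numbers only exist in the complex numbers.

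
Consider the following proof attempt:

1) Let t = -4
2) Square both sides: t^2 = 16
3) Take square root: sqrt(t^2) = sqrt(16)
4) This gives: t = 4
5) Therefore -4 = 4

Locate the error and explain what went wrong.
Step 4: This gives: t = 4

Step 4 incorrectly states that sqrt(t^2) = t. The correct identity is sqrt(t^2) = |t|. Since t = -4 < 0, we have sqrt(t^2) = |-4| = 4, not t = -4.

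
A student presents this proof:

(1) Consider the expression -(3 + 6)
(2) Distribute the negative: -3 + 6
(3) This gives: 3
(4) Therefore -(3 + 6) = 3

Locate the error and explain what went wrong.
Step 2: Distribute the negative: -3 + 6

Step 2 incorrectly distributes the negative sign. The correct distribution is -(3 + 6) = -3 - 6 = -9. The negative must be applied to both terms, not just the first. The error treats -(3 + 6) as -3 + 6, which equals 3 instead of -9.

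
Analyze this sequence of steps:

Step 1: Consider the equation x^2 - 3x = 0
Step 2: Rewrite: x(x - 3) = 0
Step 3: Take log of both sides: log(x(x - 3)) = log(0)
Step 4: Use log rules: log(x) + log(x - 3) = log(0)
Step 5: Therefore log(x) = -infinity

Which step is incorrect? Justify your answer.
Step 3: Take log of both sides: log(x(x - 3)) = log(0)

Step 3 takes the logarithm of both sides, resulting in log(0) on the right side. The logarithm is only defined for positive numbers; log(0) is undefined (approaches negative infinity). This operation is invalid.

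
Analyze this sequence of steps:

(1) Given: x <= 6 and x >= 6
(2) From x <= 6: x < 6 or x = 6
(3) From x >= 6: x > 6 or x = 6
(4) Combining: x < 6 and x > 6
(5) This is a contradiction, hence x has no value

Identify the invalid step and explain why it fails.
Step 4: Combining: x < 6 and x > 6

Step 4 incorrectly combines the conditions. From x <= 6 and x >= 6, the intersection is x = 6. The error treats the 'or' cases as 'and' requirements. The correct conclusion is that x = 6 is the unique solution, not that no solution exists.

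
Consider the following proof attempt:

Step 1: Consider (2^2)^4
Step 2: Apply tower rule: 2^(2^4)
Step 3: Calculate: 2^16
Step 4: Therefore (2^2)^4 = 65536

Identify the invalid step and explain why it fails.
Step 2: Apply tower rule: 2^(2^4)

Step 2 incorrectly states that (a^b)^c = a^(b^c). The correct rule is (a^b)^c = a^(b×c). The actual value is (2^2)^4 = 2^8 = 256, not 2^16 = 65536.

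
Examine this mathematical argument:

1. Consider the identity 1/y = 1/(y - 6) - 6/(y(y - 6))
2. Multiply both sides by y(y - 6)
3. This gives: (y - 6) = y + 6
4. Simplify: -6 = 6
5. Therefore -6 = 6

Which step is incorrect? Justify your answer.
Step 3: This gives: (y - 6) = y + 6

Step 3 makes a sign error when clearing denominators. Multiplying -6/(y(y - 6)) by y(y - 6) gives -6, not +6. The correct result is (y - 6) = y - 6, which is trivially true, not (y - 6) = y + 6. (Step 1 is a valid identity: 1/(y - 6) - 6/(y(y - 6)) = (y - 6)/(y(y - 6)) = 1/y.)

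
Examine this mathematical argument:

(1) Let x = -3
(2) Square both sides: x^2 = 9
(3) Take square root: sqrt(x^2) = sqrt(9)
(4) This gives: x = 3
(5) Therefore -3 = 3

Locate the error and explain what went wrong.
Step 4: This gives: x = 3

Step 4 incorrectly states that sqrt(x^2) = x. The correct identity is sqrt(x^2) = |x|. Since x = -3 < 0, we have sqrt(x^2) = |-3| = 3, not x = -3.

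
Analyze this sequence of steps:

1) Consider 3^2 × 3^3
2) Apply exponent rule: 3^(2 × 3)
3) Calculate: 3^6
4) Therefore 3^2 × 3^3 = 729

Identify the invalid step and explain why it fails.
Step 2: Apply exponent rule: 3^(2 × 3)

Step 2 incorrectly states that a^b × a^c = a^(b×c). The correct rule is a^b × a^c = a^(b+c). The actual value is 3^2 × 3^3 = 3^5 = 243, not 3^6 = 729.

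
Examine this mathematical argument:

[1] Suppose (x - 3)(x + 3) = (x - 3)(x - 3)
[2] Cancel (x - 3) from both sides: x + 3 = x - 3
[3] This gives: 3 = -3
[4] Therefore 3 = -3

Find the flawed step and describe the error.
Step 2: Cancel (x - 3) from both sides: x + 3 = x - 3

Step 2 cancels (x - 3) from both sides. This is only valid if (x - 3) ≠ 0, i.e., x ≠ 3. When x = 3, both sides equal zero regardless of the other factors. The correct approach requires considering x = 3 as a separate case.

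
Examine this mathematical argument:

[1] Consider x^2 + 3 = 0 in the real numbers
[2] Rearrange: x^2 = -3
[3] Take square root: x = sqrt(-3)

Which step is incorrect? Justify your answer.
Step 3: Take square root: x = sqrt(-3)

Step 3 takes the square root of -3, which is negative. In the real number system, the square root of a negative number is undefined. The equation x^2 + 3 = 0 has no real solutions. Square roots of negative numbers only exist in the complex numbers.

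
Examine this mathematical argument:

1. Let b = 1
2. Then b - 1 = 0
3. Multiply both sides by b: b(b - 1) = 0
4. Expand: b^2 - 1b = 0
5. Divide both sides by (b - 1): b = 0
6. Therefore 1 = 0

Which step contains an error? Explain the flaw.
Step 5: Divide both sides by (b - 1): b = 0

Step 5 divides both sides by (b - 1). However, since b = 1, we have (b - 1) = 0. Division by zero is undefined, making this step invalid.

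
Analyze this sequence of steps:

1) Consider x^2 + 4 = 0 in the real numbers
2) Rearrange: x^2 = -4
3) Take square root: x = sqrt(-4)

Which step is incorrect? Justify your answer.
Step 3: Take square root: x = sqrt(-4)

Step 3 takes the square root of -4, which is negative. In the real number system, the square root of a negative number is undefined. The equation x^2 + 4 = 0 has no real solutions. Square roots of negative numbers only exist in the complex numbers.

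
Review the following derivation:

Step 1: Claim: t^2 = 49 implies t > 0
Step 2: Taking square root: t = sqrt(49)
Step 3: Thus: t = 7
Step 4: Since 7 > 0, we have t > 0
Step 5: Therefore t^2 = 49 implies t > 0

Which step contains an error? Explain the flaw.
Step 2: Taking square root: t = sqrt(49)

Step 2 takes the square root and assumes the positive root only. The equation t^2 = 49 actually has two solutions: t = 7 and t = -7. The proof silently assumes t > 0 without justification, then uses this assumption to conclude t > 0, which is circular. The counterexample t = -7 shows the claim is false.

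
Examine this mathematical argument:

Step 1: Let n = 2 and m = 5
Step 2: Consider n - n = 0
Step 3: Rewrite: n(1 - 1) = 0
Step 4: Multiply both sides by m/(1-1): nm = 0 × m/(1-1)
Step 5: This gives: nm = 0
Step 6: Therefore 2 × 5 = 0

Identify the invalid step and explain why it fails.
Step 4: Multiply both sides by m/(1-1): nm = 0 × m/(1-1)

Step 4 multiplies both sides by m/(1-1). However, 1-1 = 0, so this is multiplication by m/0, which is undefined. We cannot multiply by an undefined expression.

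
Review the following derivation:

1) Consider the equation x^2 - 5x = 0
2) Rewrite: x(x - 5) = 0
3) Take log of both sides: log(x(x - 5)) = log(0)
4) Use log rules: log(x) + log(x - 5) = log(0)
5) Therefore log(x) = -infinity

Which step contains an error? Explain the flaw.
Step 3: Take log of both sides: log(x(x - 5)) = log(0)

Step 3 takes the logarithm of both sides, resulting in log(0) on the right side. The logarithm is only defined for positive numbers; log(0) is undefined (approaches negative infinity). This operation is invalid.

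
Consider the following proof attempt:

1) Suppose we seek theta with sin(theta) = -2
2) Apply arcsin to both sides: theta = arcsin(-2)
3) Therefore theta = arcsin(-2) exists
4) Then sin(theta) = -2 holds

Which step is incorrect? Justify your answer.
Step 2: Apply arcsin to both sides: theta = arcsin(-2)

Step 2 applies arcsin to -2. However, arcsin(x) is only defined for x in [-1, 1] because sin(theta) can only produce values in that range. Since |-2| > 1, arcsin(-2) is undefined. There is no angle whose sine equals -2.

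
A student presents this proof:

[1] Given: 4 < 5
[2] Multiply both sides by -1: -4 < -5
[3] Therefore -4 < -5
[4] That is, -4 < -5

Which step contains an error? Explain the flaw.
Step 2: Multiply both sides by -1: -4 < -5

Step 2 multiplies both sides by -1 but fails to reverse the inequality sign. When multiplying (or dividing) an inequality by a negative number, the direction must be reversed. Since 4 < 5, we should get -4 > -5, i.e., -4 > -5.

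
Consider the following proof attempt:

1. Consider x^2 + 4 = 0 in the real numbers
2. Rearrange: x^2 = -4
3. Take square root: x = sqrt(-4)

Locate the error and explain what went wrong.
Step 3: Take square root: x = sqrt(-4)

Step 3 takes the square root of -4, which is negative. In the real number system, the square root of a negative number is undefined. The equation x^2 + 4 = 0 has no real solutions. Square roots of negative numbers only exist in the complex numbers.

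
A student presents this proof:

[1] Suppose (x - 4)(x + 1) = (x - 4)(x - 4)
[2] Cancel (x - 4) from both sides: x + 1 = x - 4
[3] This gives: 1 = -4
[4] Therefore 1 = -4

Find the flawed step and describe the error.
Step 2: Cancel (x - 4) from both sides: x + 1 = x - 4

Step 2 cancels (x - 4) from both sides. This is only valid if (x - 4) ≠ 0, i.e., x ≠ 4. When x = 4, both sides equal zero regardless of the other factors. The correct approach requires considering x = 4 as a separate case.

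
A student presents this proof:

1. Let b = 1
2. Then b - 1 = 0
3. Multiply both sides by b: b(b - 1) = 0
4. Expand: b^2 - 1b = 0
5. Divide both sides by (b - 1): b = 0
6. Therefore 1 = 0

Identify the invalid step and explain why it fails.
Step 5: Divide both sides by (b - 1): b = 0

Step 5 divides both sides by (b - 1). However, since b = 1, we have (b - 1) = 0. Division by zero is undefined, making this step invalid.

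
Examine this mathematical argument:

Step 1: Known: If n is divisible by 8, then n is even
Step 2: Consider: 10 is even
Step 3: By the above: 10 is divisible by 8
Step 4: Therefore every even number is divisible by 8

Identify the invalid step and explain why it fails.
Step 3: By the above: 10 is divisible by 8

Step 3 commits the fallacy of affirming the consequent. The known fact 'divisible by 8 → even' does NOT imply 'even → divisible by 8'. That would be the converse, which is false. For example, 10 is even but 10 ÷ 8 = 1.25, which is not an integer.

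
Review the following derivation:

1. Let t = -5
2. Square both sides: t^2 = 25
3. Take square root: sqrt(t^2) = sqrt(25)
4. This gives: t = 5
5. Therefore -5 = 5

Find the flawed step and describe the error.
Step 4: This gives: t = 5

Step 4 incorrectly states that sqrt(t^2) = t. The correct identity is sqrt(t^2) = |t|. Since t = -5 < 0, we have sqrt(t^2) = |-5| = 5, not t = -5.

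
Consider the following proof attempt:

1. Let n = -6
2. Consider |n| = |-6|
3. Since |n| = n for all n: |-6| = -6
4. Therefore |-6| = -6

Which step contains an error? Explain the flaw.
Step 3: Since |n| = n for all n: |-6| = -6

Step 3 incorrectly states that |n| = n for all n. The correct definition is |n| = n when n >= 0, and |n| = -n when n < 0. Since -6 < 0, we have |-6| = -(-6) = 6, not -6.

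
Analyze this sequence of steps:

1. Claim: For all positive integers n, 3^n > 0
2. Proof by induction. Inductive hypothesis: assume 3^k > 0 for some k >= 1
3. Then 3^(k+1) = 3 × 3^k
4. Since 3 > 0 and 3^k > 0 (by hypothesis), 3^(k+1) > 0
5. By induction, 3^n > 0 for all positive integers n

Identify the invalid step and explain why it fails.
Step 5: By induction, 3^n > 0 for all positive integers n

Step 5 concludes the proof by induction, but no base case was ever established. A valid induction proof requires: (1) a base case proving 3^1 > 0, and (2) an inductive step showing IF 3^k > 0 THEN 3^(k+1) > 0. Steps 2-4 correctly establish the inductive step, but without the base case the conclusion in step 5 does not follow.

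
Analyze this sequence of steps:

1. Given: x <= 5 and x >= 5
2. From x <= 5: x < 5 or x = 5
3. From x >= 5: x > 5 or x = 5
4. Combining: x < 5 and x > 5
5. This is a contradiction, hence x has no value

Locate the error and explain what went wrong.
Step 4: Combining: x < 5 and x > 5

Step 4 incorrectly combines the conditions. From x <= 5 and x >= 5, the intersection is x = 5. The error treats the 'or' cases as 'and' requirements. The correct conclusion is that x = 5 is the unique solution, not that no solution exists.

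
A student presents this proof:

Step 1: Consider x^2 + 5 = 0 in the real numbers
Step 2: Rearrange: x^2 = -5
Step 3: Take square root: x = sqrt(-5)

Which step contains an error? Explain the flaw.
Step 3: Take square root: x = sqrt(-5)

Step 3 takes the square root of -5, which is negative. In the real number system, the square root of a negative number is undefined. The equation x^2 + 5 = 0 has no real solutions. Square roots of negative numbers only exist in the complex numbers.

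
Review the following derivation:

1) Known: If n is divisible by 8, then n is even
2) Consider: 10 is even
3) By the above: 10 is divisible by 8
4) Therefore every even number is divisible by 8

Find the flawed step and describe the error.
Step 3: By the above: 10 is divisible by 8

Step 3 commits the fallacy of affirming the consequent. The known fact 'divisible by 8 → even' does NOT imply 'even → divisible by 8'. That would be the converse, which is false. For example, 10 is even but 10 ÷ 8 = 1.25, which is not an integer.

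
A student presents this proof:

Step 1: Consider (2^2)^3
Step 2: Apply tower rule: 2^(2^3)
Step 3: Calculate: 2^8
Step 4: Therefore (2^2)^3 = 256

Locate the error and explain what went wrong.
Step 2: Apply tower rule: 2^(2^3)

Step 2 incorrectly states that (a^b)^c = a^(b^c). The correct rule is (a^b)^c = a^(b×c). The actual value is (2^2)^3 = 2^6 = 64, not 2^8 = 256.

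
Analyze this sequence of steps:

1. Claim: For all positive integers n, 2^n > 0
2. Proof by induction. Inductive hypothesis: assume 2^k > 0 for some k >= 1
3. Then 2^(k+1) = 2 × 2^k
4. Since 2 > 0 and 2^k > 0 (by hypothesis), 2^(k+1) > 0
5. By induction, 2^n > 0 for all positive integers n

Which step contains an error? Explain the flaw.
Step 5: By induction, 2^n > 0 for all positive integers n

Step 5 concludes the proof by induction, but no base case was ever established. A valid induction proof requires: (1) a base case proving 2^1 > 0, and (2) an inductive step showing IF 2^k > 0 THEN 2^(k+1) > 0. Steps 2-4 correctly establish the inductive step, but without the base case the conclusion in step 5 does not follow.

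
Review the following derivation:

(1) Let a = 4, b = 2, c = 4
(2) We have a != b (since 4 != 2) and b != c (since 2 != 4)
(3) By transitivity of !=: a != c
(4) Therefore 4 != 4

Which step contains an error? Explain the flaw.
Step 3: By transitivity of !=: a != c

Step 3 incorrectly applies transitivity to the '!=' relation. Transitivity states: if a R b and b R c, then a R c. However, '!=' is not transitive. Counterexample: 4 != 2 and 2 != 4, but 4 = 4 (both equal 4). Transitivity holds for relations like <, <=, =, but not for !=.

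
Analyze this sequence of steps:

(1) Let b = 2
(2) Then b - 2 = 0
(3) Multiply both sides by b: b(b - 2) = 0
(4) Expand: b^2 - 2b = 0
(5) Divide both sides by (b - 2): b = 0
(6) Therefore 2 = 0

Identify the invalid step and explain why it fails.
Step 5: Divide both sides by (b - 2): b = 0

Step 5 divides both sides by (b - 2). However, since b = 2, we have (b - 2) = 0. Division by zero is undefined, making this step invalid.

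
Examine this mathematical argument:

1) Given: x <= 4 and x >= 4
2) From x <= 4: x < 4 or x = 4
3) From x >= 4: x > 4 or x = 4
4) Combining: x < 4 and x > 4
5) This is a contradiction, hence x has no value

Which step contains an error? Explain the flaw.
Step 4: Combining: x < 4 and x > 4

Step 4 incorrectly combines the conditions. From x <= 4 and x >= 4, the intersection is x = 4. The error treats the 'or' cases as 'and' requirements. The correct conclusion is that x = 4 is the unique solution, not that no solution exists.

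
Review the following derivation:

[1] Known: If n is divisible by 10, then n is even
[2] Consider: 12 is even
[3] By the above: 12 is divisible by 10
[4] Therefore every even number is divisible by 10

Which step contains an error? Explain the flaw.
Step 3: By the above: 12 is divisible by 10

Step 3 commits the fallacy of affirming the consequent. The known fact 'divisible by 10 → even' does NOT imply 'even → divisible by 10'. That would be the converse, which is false. For example, 12 is even but 12 ÷ 10 = 1.20, which is not an integer.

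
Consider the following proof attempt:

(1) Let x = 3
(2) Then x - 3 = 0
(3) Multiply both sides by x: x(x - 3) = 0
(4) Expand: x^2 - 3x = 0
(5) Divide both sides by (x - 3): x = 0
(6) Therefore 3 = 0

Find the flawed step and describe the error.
Step 5: Divide both sides by (x - 3): x = 0

Step 5 divides both sides by (x - 3). However, since x = 3, we have (x - 3) = 0. Division by zero is undefined, making this step invalid.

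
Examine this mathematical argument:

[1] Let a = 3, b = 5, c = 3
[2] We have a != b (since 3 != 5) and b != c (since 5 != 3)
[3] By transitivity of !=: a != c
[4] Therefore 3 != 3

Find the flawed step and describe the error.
Step 3: By transitivity of !=: a != c

Step 3 incorrectly applies transitivity to the '!=' relation. Transitivity states: if a R b and b R c, then a R c. However, '!=' is not transitive. Counterexample: 3 != 5 and 5 != 3, but 3 = 3 (both equal 3). Transitivity holds for relations like <, <=, =, but not for !=.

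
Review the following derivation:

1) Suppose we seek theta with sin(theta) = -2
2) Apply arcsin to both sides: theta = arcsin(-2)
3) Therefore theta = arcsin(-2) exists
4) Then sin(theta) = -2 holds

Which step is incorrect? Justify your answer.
Step 2: Apply arcsin to both sides: theta = arcsin(-2)

Step 2 applies arcsin to -2. However, arcsin(x) is only defined for x in [-1, 1] because sin(theta) can only produce values in that range. Since |-2| > 1, arcsin(-2) is undefined. There is no angle whose sine equals -2.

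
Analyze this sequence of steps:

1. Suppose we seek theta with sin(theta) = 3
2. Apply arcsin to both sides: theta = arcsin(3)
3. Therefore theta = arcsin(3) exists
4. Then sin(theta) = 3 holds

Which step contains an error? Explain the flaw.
Step 2: Apply arcsin to both sides: theta = arcsin(3)

Step 2 applies arcsin to 3. However, arcsin(x) is only defined for x in [-1, 1] because sin(theta) can only produce values in that range. Since |3| > 1, arcsin(3) is undefined. There is no angle whose sine equals 3.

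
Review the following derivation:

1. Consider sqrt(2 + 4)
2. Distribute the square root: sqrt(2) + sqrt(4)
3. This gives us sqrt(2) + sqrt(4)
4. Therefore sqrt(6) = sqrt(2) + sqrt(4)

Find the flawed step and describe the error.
Step 2: Distribute the square root: sqrt(2) + sqrt(4)

Step 2 incorrectly 'distributes' the square root over addition. The square root function does not distribute: sqrt(a + b) ≠ sqrt(a) + sqrt(b). In fact, sqrt(2 + 4) = sqrt(6) ≈ 2.4495, while sqrt(2) + sqrt(4) ≈ 3.4142.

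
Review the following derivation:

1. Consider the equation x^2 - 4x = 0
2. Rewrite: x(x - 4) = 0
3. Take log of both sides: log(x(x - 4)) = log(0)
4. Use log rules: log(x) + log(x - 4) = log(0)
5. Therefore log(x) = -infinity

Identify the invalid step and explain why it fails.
Step 3: Take log of both sides: log(x(x - 4)) = log(0)

Step 3 takes the logarithm of both sides, resulting in log(0) on the right side. The logarithm is only defined for positive numbers; log(0) is undefined (approaches negative infinity). This operation is invalid.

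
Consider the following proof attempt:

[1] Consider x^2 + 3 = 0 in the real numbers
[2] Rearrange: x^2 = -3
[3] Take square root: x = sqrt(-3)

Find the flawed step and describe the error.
Step 3: Take square root: x = sqrt(-3)

Step 3 takes the square root of -3, which is negative. In the real number system, the square root of a negative number is undefined. The equation x^2 + 3 = 0 has no real solutions. Square roots of negative numbers only exist in the complex numbers.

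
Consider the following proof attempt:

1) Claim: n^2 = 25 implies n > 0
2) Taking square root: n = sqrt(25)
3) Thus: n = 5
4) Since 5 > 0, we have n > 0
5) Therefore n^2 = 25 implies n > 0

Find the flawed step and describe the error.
Step 2: Taking square root: n = sqrt(25)

Step 2 takes the square root and assumes the positive root only. The equation n^2 = 25 actually has two solutions: n = 5 and n = -5. The proof silently assumes n > 0 without justification, then uses this assumption to conclude n > 0, which is circular. The counterexample n = -5 shows the claim is false.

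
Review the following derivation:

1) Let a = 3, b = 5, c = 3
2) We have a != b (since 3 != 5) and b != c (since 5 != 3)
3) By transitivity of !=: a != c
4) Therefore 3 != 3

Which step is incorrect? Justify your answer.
Step 3: By transitivity of !=: a != c

Step 3 incorrectly applies transitivity to the '!=' relation. Transitivity states: if a R b and b R c, then a R c. However, '!=' is not transitive. Counterexample: 3 != 5 and 5 != 3, but 3 = 3 (both equal 3). Transitivity holds for relations like <, <=, =, but not for !=.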